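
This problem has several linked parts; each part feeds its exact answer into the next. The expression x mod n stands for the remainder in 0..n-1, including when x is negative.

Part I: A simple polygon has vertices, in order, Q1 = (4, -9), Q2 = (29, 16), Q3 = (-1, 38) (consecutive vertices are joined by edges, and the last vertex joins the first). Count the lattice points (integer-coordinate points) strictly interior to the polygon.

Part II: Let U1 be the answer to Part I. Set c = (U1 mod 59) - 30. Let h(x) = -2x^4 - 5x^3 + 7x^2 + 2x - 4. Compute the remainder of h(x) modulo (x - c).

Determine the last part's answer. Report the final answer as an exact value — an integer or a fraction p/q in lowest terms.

Part I: cross terms: (4*16 - 29*-9)=325, (29*38 - -1*16)=1118, (-1*-9 - 4*38)=-143; twice the area = |1300| = 1300; area = 650; boundary points = 25 + 2 + 1 = 28; strictly interior points = area - boundary/2 + 1 = 637; answer 637
Part II: U1 = 637; c = 17; remainder = value at the root: -2*(17)^4 - 5*(17)^3 + 7*(17)^2 + 2*(17)^1 - 4 = (-167042) + (-24565) + (2023) + (34) + (-4) = -189554; answer -189554

-189554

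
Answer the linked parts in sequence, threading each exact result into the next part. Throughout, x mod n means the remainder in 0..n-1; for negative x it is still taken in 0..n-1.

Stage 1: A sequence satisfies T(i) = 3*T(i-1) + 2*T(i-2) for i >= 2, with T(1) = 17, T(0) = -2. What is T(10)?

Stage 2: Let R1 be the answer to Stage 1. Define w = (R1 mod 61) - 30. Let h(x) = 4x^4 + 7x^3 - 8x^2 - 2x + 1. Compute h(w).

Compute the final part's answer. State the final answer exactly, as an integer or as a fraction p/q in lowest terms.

97540

Stage 1: T(2) = 3*(17) + 2*(-2) = 47; iterating: T(2)=47, T(3)=175, T(4)=619, T(5)=2207, T(6)=7859, T(7)=27991, T(8)=99691, T(9)=355055, T(10)=1264547; answer 1264547
Stage 2: R1 = 1264547; w = -13; 4*(-13)^4 + 7*(-13)^3 - 8*(-13)^2 - 2*(-13)^1 + 1 = (114244) + (-15379) + (-1352) + (26) + (1) = 97540; answer 97540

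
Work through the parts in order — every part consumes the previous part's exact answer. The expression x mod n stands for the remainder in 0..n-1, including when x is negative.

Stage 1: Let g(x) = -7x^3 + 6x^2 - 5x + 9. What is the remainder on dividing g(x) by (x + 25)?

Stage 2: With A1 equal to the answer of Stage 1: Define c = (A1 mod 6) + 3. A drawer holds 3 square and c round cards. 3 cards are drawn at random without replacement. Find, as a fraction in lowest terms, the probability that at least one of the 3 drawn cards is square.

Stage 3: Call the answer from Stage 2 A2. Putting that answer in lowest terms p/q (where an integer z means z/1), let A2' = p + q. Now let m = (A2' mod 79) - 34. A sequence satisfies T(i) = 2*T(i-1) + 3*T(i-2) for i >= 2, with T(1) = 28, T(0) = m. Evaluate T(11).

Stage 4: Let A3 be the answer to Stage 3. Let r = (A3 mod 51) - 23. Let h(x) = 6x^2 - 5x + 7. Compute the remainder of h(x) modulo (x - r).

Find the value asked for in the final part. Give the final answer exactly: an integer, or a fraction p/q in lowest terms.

Stage 1: remainder = value at the root: -7*(-25)^3 + 6*(-25)^2 - 5*(-25)^1 + 9 = (109375) + (3750) + (125) + (9) = 113259; answer 113259
Stage 2: A1 = 113259; c = 6; total draws C(9,3) = 84; complement C(6,3) = 20; favorable 84 - 20 = 64; P = 16/21; answer 16/21
Stage 3: A2 = 16/21; threaded value p + q = 37; m = 3; T(2) = 2*(28) + 3*(3) = 65; iterating: T(2)=65, T(3)=214, T(4)=623, T(5)=1888, T(6)=5645, T(7)=16954, T(8)=50843, T(9)=152548, T(10)=457625, T(11)=1372894; answer 1372894
Stage 4: A3 = 1372894; r = 2; remainder = value at the root: 6*(2)^2 - 5*(2)^1 + 7 = (24) + (-10) + (7) = 21; answer 21

21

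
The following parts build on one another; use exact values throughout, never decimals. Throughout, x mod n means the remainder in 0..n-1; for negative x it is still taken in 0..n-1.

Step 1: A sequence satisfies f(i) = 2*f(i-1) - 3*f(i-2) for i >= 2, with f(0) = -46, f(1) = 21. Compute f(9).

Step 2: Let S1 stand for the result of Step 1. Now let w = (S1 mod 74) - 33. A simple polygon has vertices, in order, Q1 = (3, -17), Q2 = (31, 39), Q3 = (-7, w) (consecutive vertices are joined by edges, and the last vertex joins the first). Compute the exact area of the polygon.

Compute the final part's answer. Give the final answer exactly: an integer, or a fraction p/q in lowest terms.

Step 1: f(2) = 2*(21) - 3*(-46) = 180; iterating: f(2)=180, f(3)=297, f(4)=54, f(5)=-783, f(6)=-1728, f(7)=-1107, f(8)=2970, f(9)=9261; answer 9261
Step 2: S1 = 9261; w = -22; cross terms: (3*39 - 31*-17)=644, (31*-22 - -7*39)=-409, (-7*-17 - 3*-22)=185; twice the area = |420| = 420; area = 210; answer 210

210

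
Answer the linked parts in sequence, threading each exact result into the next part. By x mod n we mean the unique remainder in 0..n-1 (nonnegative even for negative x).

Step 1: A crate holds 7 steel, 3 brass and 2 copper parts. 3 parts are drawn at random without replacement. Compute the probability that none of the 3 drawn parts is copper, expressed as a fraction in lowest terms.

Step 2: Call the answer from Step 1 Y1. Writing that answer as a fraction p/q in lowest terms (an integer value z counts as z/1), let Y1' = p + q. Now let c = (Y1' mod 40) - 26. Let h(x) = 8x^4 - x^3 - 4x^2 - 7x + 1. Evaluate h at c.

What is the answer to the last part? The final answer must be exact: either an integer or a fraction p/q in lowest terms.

52957

Step 1: total draws C(12,3) = 220; favorable C(10,3) = 120; P = 6/11; answer 6/11
Step 2: Y1 = 6/11; threaded value p + q = 17; c = -9; 8*(-9)^4 - 1*(-9)^3 - 4*(-9)^2 - 7*(-9)^1 + 1 = (52488) + (729) + (-324) + (63) + (1) = 52957; answer 52957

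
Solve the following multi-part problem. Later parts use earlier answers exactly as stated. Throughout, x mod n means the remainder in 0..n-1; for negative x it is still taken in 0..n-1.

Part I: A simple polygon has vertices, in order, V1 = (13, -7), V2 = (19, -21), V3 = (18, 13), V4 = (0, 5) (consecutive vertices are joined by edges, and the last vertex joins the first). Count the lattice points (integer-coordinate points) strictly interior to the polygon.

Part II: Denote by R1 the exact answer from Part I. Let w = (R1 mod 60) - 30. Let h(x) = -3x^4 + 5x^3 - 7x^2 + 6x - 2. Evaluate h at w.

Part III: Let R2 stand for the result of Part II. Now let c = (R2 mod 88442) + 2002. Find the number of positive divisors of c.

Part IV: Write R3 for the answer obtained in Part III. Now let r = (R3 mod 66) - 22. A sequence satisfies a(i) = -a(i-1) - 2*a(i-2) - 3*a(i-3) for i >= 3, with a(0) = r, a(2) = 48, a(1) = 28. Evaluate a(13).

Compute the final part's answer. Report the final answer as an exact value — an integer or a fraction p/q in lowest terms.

-1648

Part I: cross terms: (13*-21 - 19*-7)=-140, (19*13 - 18*-21)=625, (18*5 - 0*13)=90, (0*-7 - 13*5)=-65; twice the area = |510| = 510; area = 255; boundary points = 2 + 1 + 2 + 1 = 6; strictly interior points = area - boundary/2 + 1 = 253; answer 253
Part II: R1 = 253; w = -17; -3*(-17)^4 + 5*(-17)^3 - 7*(-17)^2 + 6*(-17)^1 - 2 = (-250563) + (-24565) + (-2023) + (-102) + (-2) = -277255; answer -277255
Part III: R2 = -277255; c = 78515; 78515 = 5 * 41 * 383; number of divisors = (1+1) * (1+1) * (1+1) = 8; answer 8
Part IV: R3 = 8; r = -14; a(3) = -1*(48) - 2*(28) - 3*(-14) = -62; iterating: a(3)=-62, a(4)=-118, a(5)=98, a(6)=324, a(7)=-166, a(8)=-776, a(9)=136, a(10)=1914, a(11)=142, a(12)=-4378, a(13)=-1648; answer -1648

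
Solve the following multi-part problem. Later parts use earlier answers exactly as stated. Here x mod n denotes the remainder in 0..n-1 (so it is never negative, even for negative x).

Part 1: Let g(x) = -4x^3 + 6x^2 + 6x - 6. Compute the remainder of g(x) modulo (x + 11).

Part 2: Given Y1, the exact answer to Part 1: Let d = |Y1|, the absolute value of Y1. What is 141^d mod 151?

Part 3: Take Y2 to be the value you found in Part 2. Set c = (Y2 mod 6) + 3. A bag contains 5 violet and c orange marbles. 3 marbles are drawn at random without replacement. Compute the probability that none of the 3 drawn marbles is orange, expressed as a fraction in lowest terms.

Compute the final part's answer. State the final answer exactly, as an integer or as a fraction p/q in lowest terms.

2/33

Part 1: remainder = value at the root: -4*(-11)^3 + 6*(-11)^2 + 6*(-11)^1 - 6 = (5324) + (726) + (-66) + (-6) = 5978; answer 5978
Part 2: Y1 = 5978; d = 5978; squarings mod 151: 141^1=141, 141^2=100, 141^4=34, 141^8=99, 141^16=137, 141^32=45, 141^64=62, 141^128=69, 141^256=80, 141^512=58, 141^1024=42, 141^2048=103, 141^4096=39; 141^5978 = 141^2 * 141^8 * 141^16 * 141^64 * 141^256 * 141^512 * 141^1024 * 141^4096 = 69 (mod 151); answer 69
Part 3: Y2 = 69; c = 6; total draws C(11,3) = 165; favorable C(5,3) = 10; P = 2/33; answer 2/33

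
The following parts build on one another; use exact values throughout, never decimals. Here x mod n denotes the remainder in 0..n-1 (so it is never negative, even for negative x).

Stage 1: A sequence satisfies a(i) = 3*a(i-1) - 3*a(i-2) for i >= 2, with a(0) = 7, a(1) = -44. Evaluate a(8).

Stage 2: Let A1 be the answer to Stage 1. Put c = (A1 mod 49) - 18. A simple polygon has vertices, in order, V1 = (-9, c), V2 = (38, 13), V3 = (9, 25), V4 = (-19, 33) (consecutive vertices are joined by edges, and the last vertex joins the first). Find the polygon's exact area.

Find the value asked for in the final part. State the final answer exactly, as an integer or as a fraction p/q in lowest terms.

Stage 1: a(2) = 3*(-44) - 3*(7) = -153; iterating: a(2)=-153, a(3)=-327, a(4)=-522, a(5)=-585, a(6)=-189, a(7)=1188, a(8)=4131; answer 4131
Stage 2: A1 = 4131; c = -3; cross terms: (-9*13 - 38*-3)=-3, (38*25 - 9*13)=833, (9*33 - -19*25)=772, (-19*-3 - -9*33)=354; twice the area = |1956| = 1956; area = 978; answer 978

978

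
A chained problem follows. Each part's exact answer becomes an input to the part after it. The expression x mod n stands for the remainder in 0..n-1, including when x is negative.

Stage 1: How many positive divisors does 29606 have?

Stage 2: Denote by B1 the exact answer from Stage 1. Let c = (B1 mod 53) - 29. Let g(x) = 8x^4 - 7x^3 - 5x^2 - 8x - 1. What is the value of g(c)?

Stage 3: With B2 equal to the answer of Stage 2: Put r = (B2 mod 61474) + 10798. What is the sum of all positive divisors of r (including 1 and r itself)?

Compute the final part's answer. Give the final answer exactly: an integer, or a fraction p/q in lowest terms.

Stage 1: 29606 = 2 * 113 * 131; number of divisors = (1+1) * (1+1) * (1+1) = 8; answer 8
Stage 2: B1 = 8; c = -21; 8*(-21)^4 - 7*(-21)^3 - 5*(-21)^2 - 8*(-21)^1 - 1 = (1555848) + (64827) + (-2205) + (168) + (-1) = 1618637; answer 1618637
Stage 3: B2 = 1618637; r = 31111; 31111 = 53 * 587; sigma = (1 + 53) * (1 + 587) = 54 * 588 = 31752; answer 31752

31752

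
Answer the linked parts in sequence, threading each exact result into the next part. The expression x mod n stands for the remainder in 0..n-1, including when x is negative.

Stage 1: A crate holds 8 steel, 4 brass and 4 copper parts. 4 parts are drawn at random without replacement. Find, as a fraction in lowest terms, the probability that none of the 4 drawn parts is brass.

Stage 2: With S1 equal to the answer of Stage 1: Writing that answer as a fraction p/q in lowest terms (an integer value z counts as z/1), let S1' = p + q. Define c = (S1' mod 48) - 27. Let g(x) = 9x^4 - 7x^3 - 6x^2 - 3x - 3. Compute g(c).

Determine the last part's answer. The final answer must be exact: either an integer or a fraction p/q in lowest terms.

Stage 1: total draws C(16,4) = 1820; favorable C(12,4) = 495; P = 99/364; answer 99/364
Stage 2: S1 = 99/364; threaded value p + q = 463; c = 4; 9*(4)^4 - 7*(4)^3 - 6*(4)^2 - 3*(4)^1 - 3 = (2304) + (-448) + (-96) + (-12) + (-3) = 1745; answer 1745

1745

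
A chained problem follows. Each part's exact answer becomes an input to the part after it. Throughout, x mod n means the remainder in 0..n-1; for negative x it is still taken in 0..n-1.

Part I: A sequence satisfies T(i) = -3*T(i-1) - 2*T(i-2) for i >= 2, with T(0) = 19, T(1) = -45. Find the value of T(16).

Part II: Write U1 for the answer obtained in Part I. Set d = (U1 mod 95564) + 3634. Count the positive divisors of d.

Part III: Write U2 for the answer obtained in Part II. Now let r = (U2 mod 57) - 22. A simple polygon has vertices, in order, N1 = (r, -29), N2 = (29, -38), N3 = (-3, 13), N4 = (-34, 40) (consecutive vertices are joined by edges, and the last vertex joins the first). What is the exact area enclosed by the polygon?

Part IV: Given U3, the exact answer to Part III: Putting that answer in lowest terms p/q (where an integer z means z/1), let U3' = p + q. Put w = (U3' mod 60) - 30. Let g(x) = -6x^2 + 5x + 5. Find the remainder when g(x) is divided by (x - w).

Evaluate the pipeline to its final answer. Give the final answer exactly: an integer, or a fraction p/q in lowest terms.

Part I: T(2) = -3*(-45) - 2*(19) = 97; iterating: T(2)=97, T(3)=-201, T(4)=409, T(5)=-825, T(6)=1657, T(7)=-3321, T(8)=6649, T(9)=-13305, T(10)=26617, T(11)=-53241, T(12)=106489, T(13)=-212985, T(14)=425977, T(15)=-851961, T(16)=1703929; answer 1703929
Part II: U1 = 1703929; d = 82975; 82975 = 5^2 * 3319; number of divisors = (2+1) * (1+1) = 6; answer 6
Part III: U2 = 6; r = -16; cross terms: (-16*-38 - 29*-29)=1449, (29*13 - -3*-38)=263, (-3*40 - -34*13)=322, (-34*-29 - -16*40)=1626; twice the area = |3660| = 3660; area = 1830; answer 1830
Part IV: U3 = 1830; threaded value p + q = 1831; w = 1; remainder = value at the root: -6*(1)^2 + 5*(1)^1 + 5 = (-6) + (5) + (5) = 4; answer 4

4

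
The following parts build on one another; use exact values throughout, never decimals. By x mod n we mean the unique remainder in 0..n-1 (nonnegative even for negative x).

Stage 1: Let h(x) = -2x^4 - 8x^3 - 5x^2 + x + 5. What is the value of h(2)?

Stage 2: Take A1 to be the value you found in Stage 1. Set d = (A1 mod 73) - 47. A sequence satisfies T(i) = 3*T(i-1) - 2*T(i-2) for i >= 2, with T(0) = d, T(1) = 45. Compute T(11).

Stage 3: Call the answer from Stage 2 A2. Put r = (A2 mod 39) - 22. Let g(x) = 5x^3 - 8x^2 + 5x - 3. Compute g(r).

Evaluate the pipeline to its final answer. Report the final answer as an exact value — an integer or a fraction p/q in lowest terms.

Stage 1: -2*(2)^4 - 8*(2)^3 - 5*(2)^2 + 1*(2)^1 + 5 = (-32) + (-64) + (-20) + (2) + (5) = -109; answer -109
Stage 2: A1 = -109; d = -10; T(2) = 3*(45) - 2*(-10) = 155; iterating: T(2)=155, T(3)=375, T(4)=815, T(5)=1695, T(6)=3455, T(7)=6975, T(8)=14015, T(9)=28095, T(10)=56255, T(11)=112575; answer 112575
Stage 3: A2 = 112575; r = -1; 5*(-1)^3 - 8*(-1)^2 + 5*(-1)^1 - 3 = (-5) + (-8) + (-5) + (-3) = -21; answer -21

-21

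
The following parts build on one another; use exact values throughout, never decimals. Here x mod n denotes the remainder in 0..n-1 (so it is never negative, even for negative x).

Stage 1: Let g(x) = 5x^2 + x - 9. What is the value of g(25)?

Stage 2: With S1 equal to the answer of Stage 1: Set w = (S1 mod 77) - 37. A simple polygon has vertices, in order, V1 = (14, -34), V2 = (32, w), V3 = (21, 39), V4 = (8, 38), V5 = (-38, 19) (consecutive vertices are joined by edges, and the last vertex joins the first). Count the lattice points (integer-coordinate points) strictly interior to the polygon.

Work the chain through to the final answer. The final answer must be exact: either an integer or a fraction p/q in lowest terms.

2636

Stage 1: 5*(25)^2 + 1*(25)^1 - 9 = (3125) + (25) + (-9) = 3141; answer 3141
Stage 2: S1 = 3141; w = 24; cross terms: (14*24 - 32*-34)=1424, (32*39 - 21*24)=744, (21*38 - 8*39)=486, (8*19 - -38*38)=1596, (-38*-34 - 14*19)=1026; twice the area = |5276| = 5276; area = 2638; boundary points = 2 + 1 + 1 + 1 + 1 = 6; strictly interior points = area - boundary/2 + 1 = 2636; answer 2636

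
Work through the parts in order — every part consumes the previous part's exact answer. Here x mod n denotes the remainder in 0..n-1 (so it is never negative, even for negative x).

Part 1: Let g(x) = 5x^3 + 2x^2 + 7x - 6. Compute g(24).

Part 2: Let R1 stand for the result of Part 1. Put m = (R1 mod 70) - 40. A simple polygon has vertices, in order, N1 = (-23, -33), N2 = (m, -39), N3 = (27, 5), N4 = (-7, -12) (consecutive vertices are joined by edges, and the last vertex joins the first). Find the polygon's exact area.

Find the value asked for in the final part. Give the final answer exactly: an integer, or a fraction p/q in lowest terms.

314

Part 1: 5*(24)^3 + 2*(24)^2 + 7*(24)^1 - 6 = (69120) + (1152) + (168) + (-6) = 70434; answer 70434
Part 2: R1 = 70434; m = -26; cross terms: (-23*-39 - -26*-33)=39, (-26*5 - 27*-39)=923, (27*-12 - -7*5)=-289, (-7*-33 - -23*-12)=-45; twice the area = |628| = 628; area = 314; answer 314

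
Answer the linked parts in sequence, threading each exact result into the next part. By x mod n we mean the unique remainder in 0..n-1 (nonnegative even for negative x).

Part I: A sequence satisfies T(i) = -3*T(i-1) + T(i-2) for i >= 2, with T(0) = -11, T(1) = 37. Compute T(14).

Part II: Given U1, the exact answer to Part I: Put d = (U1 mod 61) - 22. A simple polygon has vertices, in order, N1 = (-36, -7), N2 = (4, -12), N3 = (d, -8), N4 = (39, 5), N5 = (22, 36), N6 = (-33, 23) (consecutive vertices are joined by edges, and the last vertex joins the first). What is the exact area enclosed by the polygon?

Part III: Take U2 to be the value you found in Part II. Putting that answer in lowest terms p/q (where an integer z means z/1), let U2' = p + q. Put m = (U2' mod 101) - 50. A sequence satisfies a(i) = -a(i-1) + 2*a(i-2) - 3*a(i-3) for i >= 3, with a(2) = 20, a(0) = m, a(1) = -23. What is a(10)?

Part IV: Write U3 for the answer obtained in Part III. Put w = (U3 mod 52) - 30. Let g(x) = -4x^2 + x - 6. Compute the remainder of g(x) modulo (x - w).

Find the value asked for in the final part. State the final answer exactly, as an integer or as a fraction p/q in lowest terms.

Part I: T(2) = -3*(37) + 1*(-11) = -122; iterating: T(2)=-122, T(3)=403, T(4)=-1331, T(5)=4396, T(6)=-14519, T(7)=47953, T(8)=-158378, T(9)=523087, T(10)=-1727639, T(11)=5706004, T(12)=-18845651, T(13)=62242957, T(14)=-205574522; answer -205574522
Part II: U1 = -205574522; d = 31; cross terms: (-36*-12 - 4*-7)=460, (4*-8 - 31*-12)=340, (31*5 - 39*-8)=467, (39*36 - 22*5)=1294, (22*23 - -33*36)=1694, (-33*-7 - -36*23)=1059; twice the area = |5314| = 5314; area = 2657; answer 2657
Part III: U2 = 2657; threaded value p + q = 2658; m = -18; a(3) = -1*(20) + 2*(-23) - 3*(-18) = -12; iterating: a(3)=-12, a(4)=121, a(5)=-205, a(6)=483, a(7)=-1256, a(8)=2837, a(9)=-6798, a(10)=16240; answer 16240
Part IV: U3 = 16240; w = -14; remainder = value at the root: -4*(-14)^2 + 1*(-14)^1 - 6 = (-784) + (-14) + (-6) = -804; answer -804

-804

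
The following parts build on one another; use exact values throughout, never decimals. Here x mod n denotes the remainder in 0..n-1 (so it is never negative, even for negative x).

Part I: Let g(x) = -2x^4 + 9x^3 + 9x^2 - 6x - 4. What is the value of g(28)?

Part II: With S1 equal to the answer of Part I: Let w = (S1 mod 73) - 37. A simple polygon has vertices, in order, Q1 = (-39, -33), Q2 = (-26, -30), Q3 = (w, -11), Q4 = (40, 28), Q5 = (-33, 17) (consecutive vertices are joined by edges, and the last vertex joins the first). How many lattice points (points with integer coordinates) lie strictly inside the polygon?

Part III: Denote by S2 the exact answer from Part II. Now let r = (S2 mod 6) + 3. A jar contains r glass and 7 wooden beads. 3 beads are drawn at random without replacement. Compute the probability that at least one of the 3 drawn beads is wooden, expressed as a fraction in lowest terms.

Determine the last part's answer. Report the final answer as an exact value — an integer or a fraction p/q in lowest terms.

119/120

Part I: -2*(28)^4 + 9*(28)^3 + 9*(28)^2 - 6*(28)^1 - 4 = (-1229312) + (197568) + (7056) + (-168) + (-4) = -1024860; answer -1024860
Part II: S1 = -1024860; w = 23; cross terms: (-39*-30 - -26*-33)=312, (-26*-11 - 23*-30)=976, (23*28 - 40*-11)=1084, (40*17 - -33*28)=1604, (-33*-33 - -39*17)=1752; twice the area = |5728| = 5728; area = 2864; boundary points = 1 + 1 + 1 + 1 + 2 = 6; strictly interior points = area - boundary/2 + 1 = 2862; answer 2862
Part III: S2 = 2862; r = 3; total draws C(10,3) = 120; complement C(3,3) = 1; favorable 120 - 1 = 119; P = 119/120; answer 119/120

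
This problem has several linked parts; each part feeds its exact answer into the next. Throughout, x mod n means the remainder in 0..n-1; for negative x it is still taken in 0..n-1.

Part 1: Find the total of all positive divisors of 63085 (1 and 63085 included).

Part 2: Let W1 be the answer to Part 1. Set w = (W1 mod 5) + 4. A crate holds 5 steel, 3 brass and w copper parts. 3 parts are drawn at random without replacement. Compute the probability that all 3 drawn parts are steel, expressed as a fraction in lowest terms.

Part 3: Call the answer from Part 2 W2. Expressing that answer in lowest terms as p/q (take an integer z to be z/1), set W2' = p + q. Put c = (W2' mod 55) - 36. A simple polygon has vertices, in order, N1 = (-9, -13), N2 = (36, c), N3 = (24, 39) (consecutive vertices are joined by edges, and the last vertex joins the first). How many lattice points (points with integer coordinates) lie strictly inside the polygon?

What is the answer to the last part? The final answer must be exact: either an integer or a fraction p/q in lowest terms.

Part 1: 63085 = 5 * 11 * 31 * 37; sigma = (1 + 5) * (1 + 11) * (1 + 31) * (1 + 37) = 6 * 12 * 32 * 38 = 87552; answer 87552
Part 2: W1 = 87552; w = 6; total draws C(14,3) = 364; favorable C(5,3) = 10; P = 5/182; answer 5/182
Part 3: W2 = 5/182; threaded value p + q = 187; c = -14; cross terms: (-9*-14 - 36*-13)=594, (36*39 - 24*-14)=1740, (24*-13 - -9*39)=39; twice the area = |2373| = 2373; area = 2373/2; boundary points = 1 + 1 + 1 = 3; strictly interior points = area - boundary/2 + 1 = 1186; answer 1186

1186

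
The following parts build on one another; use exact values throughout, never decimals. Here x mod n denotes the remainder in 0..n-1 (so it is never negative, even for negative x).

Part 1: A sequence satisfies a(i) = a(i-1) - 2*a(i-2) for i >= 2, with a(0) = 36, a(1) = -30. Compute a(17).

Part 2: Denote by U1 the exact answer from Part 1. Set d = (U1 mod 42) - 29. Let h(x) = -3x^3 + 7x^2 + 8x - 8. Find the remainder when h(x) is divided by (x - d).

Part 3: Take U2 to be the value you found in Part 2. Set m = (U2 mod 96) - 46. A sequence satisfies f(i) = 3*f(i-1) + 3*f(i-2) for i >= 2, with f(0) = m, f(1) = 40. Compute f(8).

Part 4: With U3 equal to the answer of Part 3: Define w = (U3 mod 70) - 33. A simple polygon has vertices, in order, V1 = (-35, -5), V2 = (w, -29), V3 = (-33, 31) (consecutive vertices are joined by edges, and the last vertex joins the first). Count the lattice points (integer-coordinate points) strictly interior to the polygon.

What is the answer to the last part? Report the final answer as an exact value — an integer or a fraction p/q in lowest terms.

Part 1: a(2) = 1*(-30) - 2*(36) = -102; iterating: a(2)=-102, a(3)=-42, a(4)=162, a(5)=246, a(6)=-78, a(7)=-570, a(8)=-414, a(9)=726, a(10)=1554, a(11)=102, a(12)=-3006, a(13)=-3210, a(14)=2802, a(15)=9222, a(16)=3618, a(17)=-14826; answer -14826
Part 2: U1 = -14826; d = -29; remainder = value at the root: -3*(-29)^3 + 7*(-29)^2 + 8*(-29)^1 - 8 = (73167) + (5887) + (-232) + (-8) = 78814; answer 78814
Part 3: U2 = 78814; m = 48; f(2) = 3*(40) + 3*(48) = 264; iterating: f(2)=264, f(3)=912, f(4)=3528, f(5)=13320, f(6)=50544, f(7)=191592, f(8)=726408; answer 726408
Part 4: U3 = 726408; w = -15; cross terms: (-35*-29 - -15*-5)=940, (-15*31 - -33*-29)=-1422, (-33*-5 - -35*31)=1250; twice the area = |768| = 768; area = 384; boundary points = 4 + 6 + 2 = 12; strictly interior points = area - boundary/2 + 1 = 379; answer 379

379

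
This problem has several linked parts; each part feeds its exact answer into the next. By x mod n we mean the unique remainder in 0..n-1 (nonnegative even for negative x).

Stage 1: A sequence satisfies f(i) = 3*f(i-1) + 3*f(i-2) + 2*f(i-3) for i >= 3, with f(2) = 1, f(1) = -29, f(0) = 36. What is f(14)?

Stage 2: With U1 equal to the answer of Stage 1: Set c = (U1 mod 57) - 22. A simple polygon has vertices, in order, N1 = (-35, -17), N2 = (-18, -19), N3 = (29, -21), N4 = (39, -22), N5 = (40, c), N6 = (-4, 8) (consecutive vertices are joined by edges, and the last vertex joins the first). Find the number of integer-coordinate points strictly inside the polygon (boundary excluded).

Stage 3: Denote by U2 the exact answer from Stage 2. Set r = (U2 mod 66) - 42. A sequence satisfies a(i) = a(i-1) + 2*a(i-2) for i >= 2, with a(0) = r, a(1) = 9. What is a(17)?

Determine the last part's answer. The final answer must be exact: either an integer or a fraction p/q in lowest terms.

Stage 1: f(3) = 3*(1) + 3*(-29) + 2*(36) = -12; iterating: f(3)=-12, f(4)=-91, f(5)=-307, f(6)=-1218, f(7)=-4757, f(8)=-18539, f(9)=-72324, f(10)=-282103, f(11)=-1100359, f(12)=-4292034, f(13)=-16741385, f(14)=-65300975; answer -65300975
Stage 2: U1 = -65300975; c = 27; cross terms: (-35*-19 - -18*-17)=359, (-18*-21 - 29*-19)=929, (29*-22 - 39*-21)=181, (39*27 - 40*-22)=1933, (40*8 - -4*27)=428, (-4*-17 - -35*8)=348; twice the area = |4178| = 4178; area = 2089; boundary points = 1 + 1 + 1 + 1 + 1 + 1 = 6; strictly interior points = area - boundary/2 + 1 = 2087; answer 2087
Stage 3: U2 = 2087; r = -1; a(2) = 1*(9) + 2*(-1) = 7; iterating: a(2)=7, a(3)=25, a(4)=39, a(5)=89, a(6)=167, a(7)=345, a(8)=679, a(9)=1369, a(10)=2727, a(11)=5465, a(12)=10919, a(13)=21849, a(14)=43687, a(15)=87385, a(16)=174759, a(17)=349529; answer 349529

349529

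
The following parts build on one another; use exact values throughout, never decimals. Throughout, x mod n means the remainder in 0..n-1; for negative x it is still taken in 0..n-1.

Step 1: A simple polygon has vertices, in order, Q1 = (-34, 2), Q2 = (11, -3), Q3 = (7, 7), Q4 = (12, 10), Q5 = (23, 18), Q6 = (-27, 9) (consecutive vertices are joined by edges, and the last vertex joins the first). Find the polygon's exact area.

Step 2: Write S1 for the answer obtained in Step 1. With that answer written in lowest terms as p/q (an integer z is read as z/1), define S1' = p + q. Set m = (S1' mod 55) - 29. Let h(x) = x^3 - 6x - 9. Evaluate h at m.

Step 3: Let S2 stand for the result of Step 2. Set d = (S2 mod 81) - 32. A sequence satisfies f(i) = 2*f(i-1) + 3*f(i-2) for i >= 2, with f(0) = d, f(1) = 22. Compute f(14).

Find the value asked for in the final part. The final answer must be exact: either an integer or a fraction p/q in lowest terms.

Step 1: cross terms: (-34*-3 - 11*2)=80, (11*7 - 7*-3)=98, (7*10 - 12*7)=-14, (12*18 - 23*10)=-14, (23*9 - -27*18)=693, (-27*2 - -34*9)=252; twice the area = |1095| = 1095; area = 1095/2; answer 1095/2
Step 2: S1 = 1095/2; threaded value p + q = 1097; m = 23; 1*(23)^3 - 6*(23)^1 - 9 = (12167) + (-138) + (-9) = 12020; answer 12020
Step 3: S2 = 12020; d = 0; f(2) = 2*(22) + 3*(0) = 44; iterating: f(2)=44, f(3)=154, f(4)=440, f(5)=1342, f(6)=4004, f(7)=12034, f(8)=36080, f(9)=108262, f(10)=324764, f(11)=974314, f(12)=2922920, f(13)=8768782, f(14)=26306324; answer 26306324

26306324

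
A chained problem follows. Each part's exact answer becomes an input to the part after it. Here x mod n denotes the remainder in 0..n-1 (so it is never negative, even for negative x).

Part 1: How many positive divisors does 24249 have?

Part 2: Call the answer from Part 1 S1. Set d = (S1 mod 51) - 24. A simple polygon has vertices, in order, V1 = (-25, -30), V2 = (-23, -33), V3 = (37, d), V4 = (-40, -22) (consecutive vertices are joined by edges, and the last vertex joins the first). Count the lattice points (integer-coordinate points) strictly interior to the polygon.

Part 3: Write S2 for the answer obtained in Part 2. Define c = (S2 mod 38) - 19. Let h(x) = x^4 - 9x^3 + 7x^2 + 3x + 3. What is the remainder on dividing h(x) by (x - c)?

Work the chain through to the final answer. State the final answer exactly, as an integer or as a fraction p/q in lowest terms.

Part 1: 24249 = 3 * 59 * 137; number of divisors = (1+1) * (1+1) * (1+1) = 8; answer 8
Part 2: S1 = 8; d = -16; cross terms: (-25*-33 - -23*-30)=135, (-23*-16 - 37*-33)=1589, (37*-22 - -40*-16)=-1454, (-40*-30 - -25*-22)=650; twice the area = |920| = 920; area = 460; boundary points = 1 + 1 + 1 + 1 = 4; strictly interior points = area - boundary/2 + 1 = 459; answer 459
Part 3: S2 = 459; c = -16; remainder = value at the root: 1*(-16)^4 - 9*(-16)^3 + 7*(-16)^2 + 3*(-16)^1 + 3 = (65536) + (36864) + (1792) + (-48) + (3) = 104147; answer 104147

104147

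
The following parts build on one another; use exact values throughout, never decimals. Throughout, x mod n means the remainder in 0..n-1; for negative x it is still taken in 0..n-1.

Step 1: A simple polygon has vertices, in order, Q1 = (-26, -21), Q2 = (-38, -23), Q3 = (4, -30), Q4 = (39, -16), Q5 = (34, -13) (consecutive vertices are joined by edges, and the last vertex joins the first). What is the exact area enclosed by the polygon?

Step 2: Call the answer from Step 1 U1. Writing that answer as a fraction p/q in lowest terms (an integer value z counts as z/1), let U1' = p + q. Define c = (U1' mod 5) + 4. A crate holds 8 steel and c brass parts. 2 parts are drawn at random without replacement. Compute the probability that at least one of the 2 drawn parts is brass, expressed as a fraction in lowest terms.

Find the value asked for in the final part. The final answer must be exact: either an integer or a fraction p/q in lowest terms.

Step 1: cross terms: (-26*-23 - -38*-21)=-200, (-38*-30 - 4*-23)=1232, (4*-16 - 39*-30)=1106, (39*-13 - 34*-16)=37, (34*-21 - -26*-13)=-1052; twice the area = |1123| = 1123; area = 1123/2; answer 1123/2
Step 2: U1 = 1123/2; threaded value p + q = 1125; c = 4; total draws C(12,2) = 66; complement C(8,2) = 28; favorable 66 - 28 = 38; P = 19/33; answer 19/33

19/33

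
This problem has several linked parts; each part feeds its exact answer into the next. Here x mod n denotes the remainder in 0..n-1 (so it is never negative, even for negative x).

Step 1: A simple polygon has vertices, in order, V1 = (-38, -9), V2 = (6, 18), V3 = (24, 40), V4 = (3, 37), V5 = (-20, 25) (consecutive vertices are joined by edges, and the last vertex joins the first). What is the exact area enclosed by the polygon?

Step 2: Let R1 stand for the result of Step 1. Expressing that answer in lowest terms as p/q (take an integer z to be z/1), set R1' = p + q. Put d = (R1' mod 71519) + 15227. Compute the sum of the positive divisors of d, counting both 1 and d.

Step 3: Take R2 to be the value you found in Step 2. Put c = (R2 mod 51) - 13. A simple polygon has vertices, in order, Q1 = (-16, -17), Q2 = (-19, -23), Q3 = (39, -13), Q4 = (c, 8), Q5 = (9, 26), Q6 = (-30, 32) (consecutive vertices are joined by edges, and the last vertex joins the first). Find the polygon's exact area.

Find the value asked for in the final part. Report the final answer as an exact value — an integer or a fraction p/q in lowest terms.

1974

Step 1: cross terms: (-38*18 - 6*-9)=-630, (6*40 - 24*18)=-192, (24*37 - 3*40)=768, (3*25 - -20*37)=815, (-20*-9 - -38*25)=1130; twice the area = |1891| = 1891; area = 1891/2; answer 1891/2
Step 2: R1 = 1891/2; threaded value p + q = 1893; d = 17120; 17120 = 2^5 * 5 * 107; sigma = (1 + 2 + 4 + 8 + 16 + 32) * (1 + 5) * (1 + 107) = 63 * 6 * 108 = 40824; answer 40824
Step 3: R2 = 40824; c = 11; cross terms: (-16*-23 - -19*-17)=45, (-19*-13 - 39*-23)=1144, (39*8 - 11*-13)=455, (11*26 - 9*8)=214, (9*32 - -30*26)=1068, (-30*-17 - -16*32)=1022; twice the area = |3948| = 3948; area = 1974; answer 1974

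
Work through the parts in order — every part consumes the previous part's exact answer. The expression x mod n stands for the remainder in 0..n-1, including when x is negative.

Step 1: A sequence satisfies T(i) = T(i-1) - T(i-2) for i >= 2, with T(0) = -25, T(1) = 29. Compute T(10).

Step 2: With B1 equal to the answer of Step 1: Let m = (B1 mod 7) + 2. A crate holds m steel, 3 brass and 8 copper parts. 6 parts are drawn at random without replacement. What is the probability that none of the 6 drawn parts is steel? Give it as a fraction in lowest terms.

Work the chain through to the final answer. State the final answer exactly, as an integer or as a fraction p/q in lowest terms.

11/646

Step 1: T(2) = 1*(29) - 1*(-25) = 54; iterating: T(2)=54, T(3)=25, T(4)=-29, T(5)=-54, T(6)=-25, T(7)=29, T(8)=54, T(9)=25, T(10)=-29; answer -29
Step 2: B1 = -29; m = 8; total draws C(19,6) = 27132; favorable C(11,6) = 462; P = 11/646; answer 11/646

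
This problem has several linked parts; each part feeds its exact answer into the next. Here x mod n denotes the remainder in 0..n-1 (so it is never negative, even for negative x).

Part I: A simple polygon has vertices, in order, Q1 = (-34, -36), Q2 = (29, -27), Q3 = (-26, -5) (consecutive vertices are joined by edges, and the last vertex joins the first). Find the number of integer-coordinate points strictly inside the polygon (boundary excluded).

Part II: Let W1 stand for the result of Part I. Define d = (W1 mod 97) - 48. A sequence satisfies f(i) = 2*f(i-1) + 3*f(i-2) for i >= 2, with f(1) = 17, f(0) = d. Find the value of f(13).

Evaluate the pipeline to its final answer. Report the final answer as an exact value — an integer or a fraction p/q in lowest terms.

10761677

Part I: cross terms: (-34*-27 - 29*-36)=1962, (29*-5 - -26*-27)=-847, (-26*-36 - -34*-5)=766; twice the area = |1881| = 1881; area = 1881/2; boundary points = 9 + 11 + 1 = 21; strictly interior points = area - boundary/2 + 1 = 931; answer 931
Part II: W1 = 931; d = 10; f(2) = 2*(17) + 3*(10) = 64; iterating: f(2)=64, f(3)=179, f(4)=550, f(5)=1637, f(6)=4924, f(7)=14759, f(8)=44290, f(9)=132857, f(10)=398584, f(11)=1195739, f(12)=3587230, f(13)=10761677; answer 10761677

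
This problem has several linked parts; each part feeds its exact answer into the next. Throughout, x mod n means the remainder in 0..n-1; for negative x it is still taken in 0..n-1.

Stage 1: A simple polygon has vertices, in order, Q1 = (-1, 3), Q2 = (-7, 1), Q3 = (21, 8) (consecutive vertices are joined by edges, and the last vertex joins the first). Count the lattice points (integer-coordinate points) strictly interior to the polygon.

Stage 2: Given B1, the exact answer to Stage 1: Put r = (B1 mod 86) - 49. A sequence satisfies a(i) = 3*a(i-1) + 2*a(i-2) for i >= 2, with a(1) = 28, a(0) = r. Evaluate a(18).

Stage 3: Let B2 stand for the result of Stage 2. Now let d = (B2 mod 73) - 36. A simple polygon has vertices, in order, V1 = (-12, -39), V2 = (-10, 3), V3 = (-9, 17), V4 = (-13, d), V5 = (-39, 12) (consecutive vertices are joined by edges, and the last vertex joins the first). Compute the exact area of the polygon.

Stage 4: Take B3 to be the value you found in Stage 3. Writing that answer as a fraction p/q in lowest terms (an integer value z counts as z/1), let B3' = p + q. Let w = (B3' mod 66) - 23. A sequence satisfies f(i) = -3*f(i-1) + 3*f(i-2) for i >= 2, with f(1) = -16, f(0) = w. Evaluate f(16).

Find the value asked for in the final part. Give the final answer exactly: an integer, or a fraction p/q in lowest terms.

Stage 1: cross terms: (-1*1 - -7*3)=20, (-7*8 - 21*1)=-77, (21*3 - -1*8)=71; twice the area = |14| = 14; area = 7; boundary points = 2 + 7 + 1 = 10; strictly interior points = area - boundary/2 + 1 = 3; answer 3
Stage 2: B1 = 3; r = -46; a(2) = 3*(28) + 2*(-46) = -8; iterating: a(2)=-8, a(3)=32, a(4)=80, a(5)=304, a(6)=1072, a(7)=3824, a(8)=13616, a(9)=48496, a(10)=172720, a(11)=615152, a(12)=2190896, a(13)=7802992, a(14)=27790768, a(15)=98978288, a(16)=352516400, a(17)=1255505776, a(18)=4471550128; answer 4471550128
Stage 3: B2 = 4471550128; d = -11; cross terms: (-12*3 - -10*-39)=-426, (-10*17 - -9*3)=-143, (-9*-11 - -13*17)=320, (-13*12 - -39*-11)=-585, (-39*-39 - -12*12)=1665; twice the area = |831| = 831; area = 831/2; answer 831/2
Stage 4: B3 = 831/2; threaded value p + q = 833; w = 18; f(2) = -3*(-16) + 3*(18) = 102; iterating: f(2)=102, f(3)=-354, f(4)=1368, f(5)=-5166, f(6)=19602, f(7)=-74304, f(8)=281718, f(9)=-1068066, f(10)=4049352, f(11)=-15352254, f(12)=58204818, f(13)=-220671216, f(14)=836628102, f(15)=-3171897954, f(16)=12025578168; answer 12025578168

12025578168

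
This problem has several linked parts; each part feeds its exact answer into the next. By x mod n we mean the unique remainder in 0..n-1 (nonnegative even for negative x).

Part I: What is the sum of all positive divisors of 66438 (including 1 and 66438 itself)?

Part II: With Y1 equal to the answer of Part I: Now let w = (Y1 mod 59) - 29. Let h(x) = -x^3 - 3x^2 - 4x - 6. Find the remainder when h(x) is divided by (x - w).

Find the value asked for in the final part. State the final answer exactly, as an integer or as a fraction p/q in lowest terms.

-4

Part I: 66438 = 2 * 3^2 * 3691; sigma = (1 + 2) * (1 + 3 + 9) * (1 + 3691) = 3 * 13 * 3692 = 143988; answer 143988
Part II: Y1 = 143988; w = -1; remainder = value at the root: -1*(-1)^3 - 3*(-1)^2 - 4*(-1)^1 - 6 = (1) + (-3) + (4) + (-6) = -4; answer -4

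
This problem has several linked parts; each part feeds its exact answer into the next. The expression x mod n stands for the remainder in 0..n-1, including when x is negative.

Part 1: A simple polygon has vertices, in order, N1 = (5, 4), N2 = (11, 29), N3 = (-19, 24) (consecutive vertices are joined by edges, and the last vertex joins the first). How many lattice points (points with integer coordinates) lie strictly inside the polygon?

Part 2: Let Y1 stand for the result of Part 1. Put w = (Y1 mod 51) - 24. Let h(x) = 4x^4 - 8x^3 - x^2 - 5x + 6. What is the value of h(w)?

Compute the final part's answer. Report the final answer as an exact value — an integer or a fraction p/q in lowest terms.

1686496

Part 1: cross terms: (5*29 - 11*4)=101, (11*24 - -19*29)=815, (-19*4 - 5*24)=-196; twice the area = |720| = 720; area = 360; boundary points = 1 + 5 + 4 = 10; strictly interior points = area - boundary/2 + 1 = 356; answer 356
Part 2: Y1 = 356; w = 26; 4*(26)^4 - 8*(26)^3 - 1*(26)^2 - 5*(26)^1 + 6 = (1827904) + (-140608) + (-676) + (-130) + (6) = 1686496; answer 1686496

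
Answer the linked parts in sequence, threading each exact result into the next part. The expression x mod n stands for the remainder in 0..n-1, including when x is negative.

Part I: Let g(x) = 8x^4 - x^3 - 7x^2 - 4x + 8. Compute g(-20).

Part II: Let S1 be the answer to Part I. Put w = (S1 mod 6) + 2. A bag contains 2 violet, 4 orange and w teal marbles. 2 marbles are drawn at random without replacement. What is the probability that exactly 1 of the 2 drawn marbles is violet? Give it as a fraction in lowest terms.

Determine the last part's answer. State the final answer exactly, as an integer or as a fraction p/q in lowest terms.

Part I: 8*(-20)^4 - 1*(-20)^3 - 7*(-20)^2 - 4*(-20)^1 + 8 = (1280000) + (8000) + (-2800) + (80) + (8) = 1285288; answer 1285288
Part II: S1 = 1285288; w = 6; total draws C(12,2) = 66; favorable C(2,1)*C(10,1) = 20; P = 10/33; answer 10/33

10/33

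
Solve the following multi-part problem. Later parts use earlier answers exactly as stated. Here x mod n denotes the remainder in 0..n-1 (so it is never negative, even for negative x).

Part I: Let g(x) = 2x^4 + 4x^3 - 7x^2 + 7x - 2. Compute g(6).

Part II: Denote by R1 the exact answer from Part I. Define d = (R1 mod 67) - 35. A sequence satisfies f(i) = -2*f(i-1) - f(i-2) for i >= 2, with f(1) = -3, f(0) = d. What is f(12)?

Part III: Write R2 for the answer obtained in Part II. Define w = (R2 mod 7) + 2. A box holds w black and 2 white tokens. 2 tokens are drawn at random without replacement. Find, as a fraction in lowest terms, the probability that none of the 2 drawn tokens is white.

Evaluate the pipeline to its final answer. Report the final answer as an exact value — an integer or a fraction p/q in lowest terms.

3/10

Part I: 2*(6)^4 + 4*(6)^3 - 7*(6)^2 + 7*(6)^1 - 2 = (2592) + (864) + (-252) + (42) + (-2) = 3244; answer 3244
Part II: R1 = 3244; d = -7; f(2) = -2*(-3) - 1*(-7) = 13; iterating: f(2)=13, f(3)=-23, f(4)=33, f(5)=-43, f(6)=53, f(7)=-63, f(8)=73, f(9)=-83, f(10)=93, f(11)=-103, f(12)=113; answer 113
Part III: R2 = 113; w = 3; total draws C(5,2) = 10; favorable C(3,2) = 3; P = 3/10; answer 3/10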